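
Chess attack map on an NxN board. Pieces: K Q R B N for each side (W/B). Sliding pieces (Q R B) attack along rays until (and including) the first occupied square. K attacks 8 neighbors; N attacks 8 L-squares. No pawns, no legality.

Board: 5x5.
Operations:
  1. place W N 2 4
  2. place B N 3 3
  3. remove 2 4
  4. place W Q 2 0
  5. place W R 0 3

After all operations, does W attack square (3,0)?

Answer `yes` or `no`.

Op 1: place WN@(2,4)
Op 2: place BN@(3,3)
Op 3: remove (2,4)
Op 4: place WQ@(2,0)
Op 5: place WR@(0,3)
Per-piece attacks for W:
  WR@(0,3): attacks (0,4) (0,2) (0,1) (0,0) (1,3) (2,3) (3,3) [ray(1,0) blocked at (3,3)]
  WQ@(2,0): attacks (2,1) (2,2) (2,3) (2,4) (3,0) (4,0) (1,0) (0,0) (3,1) (4,2) (1,1) (0,2)
W attacks (3,0): yes

Answer: yes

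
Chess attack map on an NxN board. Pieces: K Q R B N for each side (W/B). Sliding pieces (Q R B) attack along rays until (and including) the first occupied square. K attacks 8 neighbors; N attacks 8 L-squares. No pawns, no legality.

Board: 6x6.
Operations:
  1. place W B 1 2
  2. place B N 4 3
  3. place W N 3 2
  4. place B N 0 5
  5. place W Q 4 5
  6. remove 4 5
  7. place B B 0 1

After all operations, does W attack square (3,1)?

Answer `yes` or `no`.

Op 1: place WB@(1,2)
Op 2: place BN@(4,3)
Op 3: place WN@(3,2)
Op 4: place BN@(0,5)
Op 5: place WQ@(4,5)
Op 6: remove (4,5)
Op 7: place BB@(0,1)
Per-piece attacks for W:
  WB@(1,2): attacks (2,3) (3,4) (4,5) (2,1) (3,0) (0,3) (0,1) [ray(-1,-1) blocked at (0,1)]
  WN@(3,2): attacks (4,4) (5,3) (2,4) (1,3) (4,0) (5,1) (2,0) (1,1)
W attacks (3,1): no

Answer: no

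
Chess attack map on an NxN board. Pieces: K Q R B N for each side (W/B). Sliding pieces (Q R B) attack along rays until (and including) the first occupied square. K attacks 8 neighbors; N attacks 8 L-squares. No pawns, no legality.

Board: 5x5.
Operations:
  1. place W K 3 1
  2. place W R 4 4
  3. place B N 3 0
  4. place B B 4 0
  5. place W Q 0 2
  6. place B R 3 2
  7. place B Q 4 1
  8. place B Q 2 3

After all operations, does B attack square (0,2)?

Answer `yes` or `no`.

Op 1: place WK@(3,1)
Op 2: place WR@(4,4)
Op 3: place BN@(3,0)
Op 4: place BB@(4,0)
Op 5: place WQ@(0,2)
Op 6: place BR@(3,2)
Op 7: place BQ@(4,1)
Op 8: place BQ@(2,3)
Per-piece attacks for B:
  BQ@(2,3): attacks (2,4) (2,2) (2,1) (2,0) (3,3) (4,3) (1,3) (0,3) (3,4) (3,2) (1,4) (1,2) (0,1) [ray(1,-1) blocked at (3,2)]
  BN@(3,0): attacks (4,2) (2,2) (1,1)
  BR@(3,2): attacks (3,3) (3,4) (3,1) (4,2) (2,2) (1,2) (0,2) [ray(0,-1) blocked at (3,1); ray(-1,0) blocked at (0,2)]
  BB@(4,0): attacks (3,1) [ray(-1,1) blocked at (3,1)]
  BQ@(4,1): attacks (4,2) (4,3) (4,4) (4,0) (3,1) (3,2) (3,0) [ray(0,1) blocked at (4,4); ray(0,-1) blocked at (4,0); ray(-1,0) blocked at (3,1); ray(-1,1) blocked at (3,2); ray(-1,-1) blocked at (3,0)]
B attacks (0,2): yes

Answer: yes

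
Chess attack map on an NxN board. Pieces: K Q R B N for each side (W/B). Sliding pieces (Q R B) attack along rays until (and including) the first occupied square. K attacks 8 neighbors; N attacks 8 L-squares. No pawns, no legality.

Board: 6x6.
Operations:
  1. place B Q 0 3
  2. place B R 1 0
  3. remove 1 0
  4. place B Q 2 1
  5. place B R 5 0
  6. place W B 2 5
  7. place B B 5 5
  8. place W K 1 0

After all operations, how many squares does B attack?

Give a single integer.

Answer: 30

Derivation:
Op 1: place BQ@(0,3)
Op 2: place BR@(1,0)
Op 3: remove (1,0)
Op 4: place BQ@(2,1)
Op 5: place BR@(5,0)
Op 6: place WB@(2,5)
Op 7: place BB@(5,5)
Op 8: place WK@(1,0)
Per-piece attacks for B:
  BQ@(0,3): attacks (0,4) (0,5) (0,2) (0,1) (0,0) (1,3) (2,3) (3,3) (4,3) (5,3) (1,4) (2,5) (1,2) (2,1) [ray(1,1) blocked at (2,5); ray(1,-1) blocked at (2,1)]
  BQ@(2,1): attacks (2,2) (2,3) (2,4) (2,5) (2,0) (3,1) (4,1) (5,1) (1,1) (0,1) (3,2) (4,3) (5,4) (3,0) (1,2) (0,3) (1,0) [ray(0,1) blocked at (2,5); ray(-1,1) blocked at (0,3); ray(-1,-1) blocked at (1,0)]
  BR@(5,0): attacks (5,1) (5,2) (5,3) (5,4) (5,5) (4,0) (3,0) (2,0) (1,0) [ray(0,1) blocked at (5,5); ray(-1,0) blocked at (1,0)]
  BB@(5,5): attacks (4,4) (3,3) (2,2) (1,1) (0,0)
Union (30 distinct): (0,0) (0,1) (0,2) (0,3) (0,4) (0,5) (1,0) (1,1) (1,2) (1,3) (1,4) (2,0) (2,1) (2,2) (2,3) (2,4) (2,5) (3,0) (3,1) (3,2) (3,3) (4,0) (4,1) (4,3) (4,4) (5,1) (5,2) (5,3) (5,4) (5,5)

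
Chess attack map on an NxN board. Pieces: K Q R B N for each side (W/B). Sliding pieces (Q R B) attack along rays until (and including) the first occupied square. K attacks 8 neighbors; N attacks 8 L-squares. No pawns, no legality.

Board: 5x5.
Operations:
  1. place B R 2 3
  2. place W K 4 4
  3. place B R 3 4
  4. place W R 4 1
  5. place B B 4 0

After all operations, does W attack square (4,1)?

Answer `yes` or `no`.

Answer: no

Derivation:
Op 1: place BR@(2,3)
Op 2: place WK@(4,4)
Op 3: place BR@(3,4)
Op 4: place WR@(4,1)
Op 5: place BB@(4,0)
Per-piece attacks for W:
  WR@(4,1): attacks (4,2) (4,3) (4,4) (4,0) (3,1) (2,1) (1,1) (0,1) [ray(0,1) blocked at (4,4); ray(0,-1) blocked at (4,0)]
  WK@(4,4): attacks (4,3) (3,4) (3,3)
W attacks (4,1): no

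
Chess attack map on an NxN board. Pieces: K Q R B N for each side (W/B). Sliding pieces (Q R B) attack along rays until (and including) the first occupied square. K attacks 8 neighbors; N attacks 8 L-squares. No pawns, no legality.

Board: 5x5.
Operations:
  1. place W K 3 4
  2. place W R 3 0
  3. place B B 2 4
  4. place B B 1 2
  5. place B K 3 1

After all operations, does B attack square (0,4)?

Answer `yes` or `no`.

Answer: no

Derivation:
Op 1: place WK@(3,4)
Op 2: place WR@(3,0)
Op 3: place BB@(2,4)
Op 4: place BB@(1,2)
Op 5: place BK@(3,1)
Per-piece attacks for B:
  BB@(1,2): attacks (2,3) (3,4) (2,1) (3,0) (0,3) (0,1) [ray(1,1) blocked at (3,4); ray(1,-1) blocked at (3,0)]
  BB@(2,4): attacks (3,3) (4,2) (1,3) (0,2)
  BK@(3,1): attacks (3,2) (3,0) (4,1) (2,1) (4,2) (4,0) (2,2) (2,0)
B attacks (0,4): no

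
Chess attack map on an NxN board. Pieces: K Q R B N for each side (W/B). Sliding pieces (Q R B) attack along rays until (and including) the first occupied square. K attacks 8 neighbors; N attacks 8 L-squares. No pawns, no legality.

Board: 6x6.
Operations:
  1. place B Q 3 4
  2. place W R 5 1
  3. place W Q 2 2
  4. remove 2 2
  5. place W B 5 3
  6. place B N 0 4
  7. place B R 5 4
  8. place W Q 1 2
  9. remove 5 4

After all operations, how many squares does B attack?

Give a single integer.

Op 1: place BQ@(3,4)
Op 2: place WR@(5,1)
Op 3: place WQ@(2,2)
Op 4: remove (2,2)
Op 5: place WB@(5,3)
Op 6: place BN@(0,4)
Op 7: place BR@(5,4)
Op 8: place WQ@(1,2)
Op 9: remove (5,4)
Per-piece attacks for B:
  BN@(0,4): attacks (2,5) (1,2) (2,3)
  BQ@(3,4): attacks (3,5) (3,3) (3,2) (3,1) (3,0) (4,4) (5,4) (2,4) (1,4) (0,4) (4,5) (4,3) (5,2) (2,5) (2,3) (1,2) [ray(-1,0) blocked at (0,4); ray(-1,-1) blocked at (1,2)]
Union (16 distinct): (0,4) (1,2) (1,4) (2,3) (2,4) (2,5) (3,0) (3,1) (3,2) (3,3) (3,5) (4,3) (4,4) (4,5) (5,2) (5,4)

Answer: 16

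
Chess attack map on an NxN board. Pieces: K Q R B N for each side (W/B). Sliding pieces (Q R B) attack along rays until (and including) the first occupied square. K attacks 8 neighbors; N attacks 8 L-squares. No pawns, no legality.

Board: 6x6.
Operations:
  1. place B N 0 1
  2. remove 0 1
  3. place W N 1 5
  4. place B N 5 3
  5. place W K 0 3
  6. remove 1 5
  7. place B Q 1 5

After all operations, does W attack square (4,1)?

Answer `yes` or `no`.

Op 1: place BN@(0,1)
Op 2: remove (0,1)
Op 3: place WN@(1,5)
Op 4: place BN@(5,3)
Op 5: place WK@(0,3)
Op 6: remove (1,5)
Op 7: place BQ@(1,5)
Per-piece attacks for W:
  WK@(0,3): attacks (0,4) (0,2) (1,3) (1,4) (1,2)
W attacks (4,1): no

Answer: no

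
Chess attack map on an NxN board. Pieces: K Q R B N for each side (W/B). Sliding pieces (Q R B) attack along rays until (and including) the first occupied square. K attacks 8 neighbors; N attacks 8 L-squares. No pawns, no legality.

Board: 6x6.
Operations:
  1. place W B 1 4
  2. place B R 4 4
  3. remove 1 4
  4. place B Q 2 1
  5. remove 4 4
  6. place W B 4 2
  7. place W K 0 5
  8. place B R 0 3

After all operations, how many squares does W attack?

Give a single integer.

Answer: 9

Derivation:
Op 1: place WB@(1,4)
Op 2: place BR@(4,4)
Op 3: remove (1,4)
Op 4: place BQ@(2,1)
Op 5: remove (4,4)
Op 6: place WB@(4,2)
Op 7: place WK@(0,5)
Op 8: place BR@(0,3)
Per-piece attacks for W:
  WK@(0,5): attacks (0,4) (1,5) (1,4)
  WB@(4,2): attacks (5,3) (5,1) (3,3) (2,4) (1,5) (3,1) (2,0)
Union (9 distinct): (0,4) (1,4) (1,5) (2,0) (2,4) (3,1) (3,3) (5,1) (5,3)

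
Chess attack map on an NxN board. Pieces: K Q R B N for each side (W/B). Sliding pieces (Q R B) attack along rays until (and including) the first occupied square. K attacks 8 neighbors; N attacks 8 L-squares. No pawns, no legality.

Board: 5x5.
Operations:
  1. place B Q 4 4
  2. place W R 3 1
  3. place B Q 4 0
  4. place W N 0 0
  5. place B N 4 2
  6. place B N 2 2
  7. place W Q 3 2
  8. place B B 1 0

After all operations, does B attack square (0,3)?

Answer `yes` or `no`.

Op 1: place BQ@(4,4)
Op 2: place WR@(3,1)
Op 3: place BQ@(4,0)
Op 4: place WN@(0,0)
Op 5: place BN@(4,2)
Op 6: place BN@(2,2)
Op 7: place WQ@(3,2)
Op 8: place BB@(1,0)
Per-piece attacks for B:
  BB@(1,0): attacks (2,1) (3,2) (0,1) [ray(1,1) blocked at (3,2)]
  BN@(2,2): attacks (3,4) (4,3) (1,4) (0,3) (3,0) (4,1) (1,0) (0,1)
  BQ@(4,0): attacks (4,1) (4,2) (3,0) (2,0) (1,0) (3,1) [ray(0,1) blocked at (4,2); ray(-1,0) blocked at (1,0); ray(-1,1) blocked at (3,1)]
  BN@(4,2): attacks (3,4) (2,3) (3,0) (2,1)
  BQ@(4,4): attacks (4,3) (4,2) (3,4) (2,4) (1,4) (0,4) (3,3) (2,2) [ray(0,-1) blocked at (4,2); ray(-1,-1) blocked at (2,2)]
B attacks (0,3): yes

Answer: yes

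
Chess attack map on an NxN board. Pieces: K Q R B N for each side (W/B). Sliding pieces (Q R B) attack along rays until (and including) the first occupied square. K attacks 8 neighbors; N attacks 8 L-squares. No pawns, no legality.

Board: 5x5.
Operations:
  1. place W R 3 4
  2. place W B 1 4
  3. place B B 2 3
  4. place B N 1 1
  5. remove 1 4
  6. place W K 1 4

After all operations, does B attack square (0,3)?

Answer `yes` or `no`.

Op 1: place WR@(3,4)
Op 2: place WB@(1,4)
Op 3: place BB@(2,3)
Op 4: place BN@(1,1)
Op 5: remove (1,4)
Op 6: place WK@(1,4)
Per-piece attacks for B:
  BN@(1,1): attacks (2,3) (3,2) (0,3) (3,0)
  BB@(2,3): attacks (3,4) (3,2) (4,1) (1,4) (1,2) (0,1) [ray(1,1) blocked at (3,4); ray(-1,1) blocked at (1,4)]
B attacks (0,3): yes

Answer: yes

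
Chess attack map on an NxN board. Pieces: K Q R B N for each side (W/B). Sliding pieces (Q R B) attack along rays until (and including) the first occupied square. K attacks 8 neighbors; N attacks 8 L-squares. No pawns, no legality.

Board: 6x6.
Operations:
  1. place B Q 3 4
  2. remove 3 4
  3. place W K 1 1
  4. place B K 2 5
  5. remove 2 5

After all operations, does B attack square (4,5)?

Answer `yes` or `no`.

Answer: no

Derivation:
Op 1: place BQ@(3,4)
Op 2: remove (3,4)
Op 3: place WK@(1,1)
Op 4: place BK@(2,5)
Op 5: remove (2,5)
Per-piece attacks for B:
B attacks (4,5): no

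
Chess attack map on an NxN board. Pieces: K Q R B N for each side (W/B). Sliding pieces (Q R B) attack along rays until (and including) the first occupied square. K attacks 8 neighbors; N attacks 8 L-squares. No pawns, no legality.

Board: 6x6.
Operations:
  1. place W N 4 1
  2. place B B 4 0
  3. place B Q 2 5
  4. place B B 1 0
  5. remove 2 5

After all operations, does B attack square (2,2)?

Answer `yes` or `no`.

Op 1: place WN@(4,1)
Op 2: place BB@(4,0)
Op 3: place BQ@(2,5)
Op 4: place BB@(1,0)
Op 5: remove (2,5)
Per-piece attacks for B:
  BB@(1,0): attacks (2,1) (3,2) (4,3) (5,4) (0,1)
  BB@(4,0): attacks (5,1) (3,1) (2,2) (1,3) (0,4)
B attacks (2,2): yes

Answer: yes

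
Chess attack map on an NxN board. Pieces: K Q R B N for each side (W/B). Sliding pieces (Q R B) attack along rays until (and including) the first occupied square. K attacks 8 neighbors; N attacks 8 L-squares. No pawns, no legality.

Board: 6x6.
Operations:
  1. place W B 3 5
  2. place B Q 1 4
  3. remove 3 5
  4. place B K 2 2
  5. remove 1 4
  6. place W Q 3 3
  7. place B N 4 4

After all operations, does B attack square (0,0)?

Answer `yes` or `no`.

Op 1: place WB@(3,5)
Op 2: place BQ@(1,4)
Op 3: remove (3,5)
Op 4: place BK@(2,2)
Op 5: remove (1,4)
Op 6: place WQ@(3,3)
Op 7: place BN@(4,4)
Per-piece attacks for B:
  BK@(2,2): attacks (2,3) (2,1) (3,2) (1,2) (3,3) (3,1) (1,3) (1,1)
  BN@(4,4): attacks (2,5) (5,2) (3,2) (2,3)
B attacks (0,0): no

Answer: no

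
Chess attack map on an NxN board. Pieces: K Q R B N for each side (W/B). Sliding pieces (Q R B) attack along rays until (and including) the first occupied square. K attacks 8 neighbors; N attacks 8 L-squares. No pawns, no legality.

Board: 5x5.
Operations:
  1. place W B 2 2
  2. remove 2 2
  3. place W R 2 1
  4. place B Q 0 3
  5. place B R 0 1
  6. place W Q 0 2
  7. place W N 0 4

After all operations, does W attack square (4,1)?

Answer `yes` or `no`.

Op 1: place WB@(2,2)
Op 2: remove (2,2)
Op 3: place WR@(2,1)
Op 4: place BQ@(0,3)
Op 5: place BR@(0,1)
Op 6: place WQ@(0,2)
Op 7: place WN@(0,4)
Per-piece attacks for W:
  WQ@(0,2): attacks (0,3) (0,1) (1,2) (2,2) (3,2) (4,2) (1,3) (2,4) (1,1) (2,0) [ray(0,1) blocked at (0,3); ray(0,-1) blocked at (0,1)]
  WN@(0,4): attacks (1,2) (2,3)
  WR@(2,1): attacks (2,2) (2,3) (2,4) (2,0) (3,1) (4,1) (1,1) (0,1) [ray(-1,0) blocked at (0,1)]
W attacks (4,1): yes

Answer: yes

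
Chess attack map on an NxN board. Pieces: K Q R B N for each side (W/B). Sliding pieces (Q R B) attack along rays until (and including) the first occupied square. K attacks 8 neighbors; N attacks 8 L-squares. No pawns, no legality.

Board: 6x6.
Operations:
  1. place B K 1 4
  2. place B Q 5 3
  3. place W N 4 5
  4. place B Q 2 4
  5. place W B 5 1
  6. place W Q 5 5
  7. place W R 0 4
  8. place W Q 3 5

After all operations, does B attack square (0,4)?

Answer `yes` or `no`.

Answer: yes

Derivation:
Op 1: place BK@(1,4)
Op 2: place BQ@(5,3)
Op 3: place WN@(4,5)
Op 4: place BQ@(2,4)
Op 5: place WB@(5,1)
Op 6: place WQ@(5,5)
Op 7: place WR@(0,4)
Op 8: place WQ@(3,5)
Per-piece attacks for B:
  BK@(1,4): attacks (1,5) (1,3) (2,4) (0,4) (2,5) (2,3) (0,5) (0,3)
  BQ@(2,4): attacks (2,5) (2,3) (2,2) (2,1) (2,0) (3,4) (4,4) (5,4) (1,4) (3,5) (3,3) (4,2) (5,1) (1,5) (1,3) (0,2) [ray(-1,0) blocked at (1,4); ray(1,1) blocked at (3,5); ray(1,-1) blocked at (5,1)]
  BQ@(5,3): attacks (5,4) (5,5) (5,2) (5,1) (4,3) (3,3) (2,3) (1,3) (0,3) (4,4) (3,5) (4,2) (3,1) (2,0) [ray(0,1) blocked at (5,5); ray(0,-1) blocked at (5,1); ray(-1,1) blocked at (3,5)]
B attacks (0,4): yes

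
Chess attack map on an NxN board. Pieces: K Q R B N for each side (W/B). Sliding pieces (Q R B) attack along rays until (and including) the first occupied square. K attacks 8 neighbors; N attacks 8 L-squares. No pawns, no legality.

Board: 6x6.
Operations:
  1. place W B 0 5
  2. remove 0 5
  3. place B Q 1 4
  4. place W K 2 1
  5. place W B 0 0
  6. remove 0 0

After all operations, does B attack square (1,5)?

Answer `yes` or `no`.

Op 1: place WB@(0,5)
Op 2: remove (0,5)
Op 3: place BQ@(1,4)
Op 4: place WK@(2,1)
Op 5: place WB@(0,0)
Op 6: remove (0,0)
Per-piece attacks for B:
  BQ@(1,4): attacks (1,5) (1,3) (1,2) (1,1) (1,0) (2,4) (3,4) (4,4) (5,4) (0,4) (2,5) (2,3) (3,2) (4,1) (5,0) (0,5) (0,3)
B attacks (1,5): yes

Answer: yes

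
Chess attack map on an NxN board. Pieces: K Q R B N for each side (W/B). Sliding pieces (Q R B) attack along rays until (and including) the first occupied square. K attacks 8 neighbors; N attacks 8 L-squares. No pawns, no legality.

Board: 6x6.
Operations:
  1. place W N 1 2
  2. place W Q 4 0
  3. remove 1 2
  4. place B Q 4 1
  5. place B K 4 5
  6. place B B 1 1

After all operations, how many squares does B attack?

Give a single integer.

Answer: 25

Derivation:
Op 1: place WN@(1,2)
Op 2: place WQ@(4,0)
Op 3: remove (1,2)
Op 4: place BQ@(4,1)
Op 5: place BK@(4,5)
Op 6: place BB@(1,1)
Per-piece attacks for B:
  BB@(1,1): attacks (2,2) (3,3) (4,4) (5,5) (2,0) (0,2) (0,0)
  BQ@(4,1): attacks (4,2) (4,3) (4,4) (4,5) (4,0) (5,1) (3,1) (2,1) (1,1) (5,2) (5,0) (3,2) (2,3) (1,4) (0,5) (3,0) [ray(0,1) blocked at (4,5); ray(0,-1) blocked at (4,0); ray(-1,0) blocked at (1,1)]
  BK@(4,5): attacks (4,4) (5,5) (3,5) (5,4) (3,4)
Union (25 distinct): (0,0) (0,2) (0,5) (1,1) (1,4) (2,0) (2,1) (2,2) (2,3) (3,0) (3,1) (3,2) (3,3) (3,4) (3,5) (4,0) (4,2) (4,3) (4,4) (4,5) (5,0) (5,1) (5,2) (5,4) (5,5)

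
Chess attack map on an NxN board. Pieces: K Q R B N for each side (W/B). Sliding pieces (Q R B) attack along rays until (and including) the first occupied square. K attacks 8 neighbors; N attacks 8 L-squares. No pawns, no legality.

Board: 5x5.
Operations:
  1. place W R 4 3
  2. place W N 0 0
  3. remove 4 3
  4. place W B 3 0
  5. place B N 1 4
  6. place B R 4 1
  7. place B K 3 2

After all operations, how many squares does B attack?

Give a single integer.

Answer: 13

Derivation:
Op 1: place WR@(4,3)
Op 2: place WN@(0,0)
Op 3: remove (4,3)
Op 4: place WB@(3,0)
Op 5: place BN@(1,4)
Op 6: place BR@(4,1)
Op 7: place BK@(3,2)
Per-piece attacks for B:
  BN@(1,4): attacks (2,2) (3,3) (0,2)
  BK@(3,2): attacks (3,3) (3,1) (4,2) (2,2) (4,3) (4,1) (2,3) (2,1)
  BR@(4,1): attacks (4,2) (4,3) (4,4) (4,0) (3,1) (2,1) (1,1) (0,1)
Union (13 distinct): (0,1) (0,2) (1,1) (2,1) (2,2) (2,3) (3,1) (3,3) (4,0) (4,1) (4,2) (4,3) (4,4)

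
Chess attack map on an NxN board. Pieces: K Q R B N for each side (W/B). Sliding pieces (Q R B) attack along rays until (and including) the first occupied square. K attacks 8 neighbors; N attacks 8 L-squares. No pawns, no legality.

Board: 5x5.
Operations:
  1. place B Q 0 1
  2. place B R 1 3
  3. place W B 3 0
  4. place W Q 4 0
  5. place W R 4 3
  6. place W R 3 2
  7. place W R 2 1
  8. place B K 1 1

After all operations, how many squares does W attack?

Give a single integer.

Op 1: place BQ@(0,1)
Op 2: place BR@(1,3)
Op 3: place WB@(3,0)
Op 4: place WQ@(4,0)
Op 5: place WR@(4,3)
Op 6: place WR@(3,2)
Op 7: place WR@(2,1)
Op 8: place BK@(1,1)
Per-piece attacks for W:
  WR@(2,1): attacks (2,2) (2,3) (2,4) (2,0) (3,1) (4,1) (1,1) [ray(-1,0) blocked at (1,1)]
  WB@(3,0): attacks (4,1) (2,1) [ray(-1,1) blocked at (2,1)]
  WR@(3,2): attacks (3,3) (3,4) (3,1) (3,0) (4,2) (2,2) (1,2) (0,2) [ray(0,-1) blocked at (3,0)]
  WQ@(4,0): attacks (4,1) (4,2) (4,3) (3,0) (3,1) (2,2) (1,3) [ray(0,1) blocked at (4,3); ray(-1,0) blocked at (3,0); ray(-1,1) blocked at (1,3)]
  WR@(4,3): attacks (4,4) (4,2) (4,1) (4,0) (3,3) (2,3) (1,3) [ray(0,-1) blocked at (4,0); ray(-1,0) blocked at (1,3)]
Union (18 distinct): (0,2) (1,1) (1,2) (1,3) (2,0) (2,1) (2,2) (2,3) (2,4) (3,0) (3,1) (3,3) (3,4) (4,0) (4,1) (4,2) (4,3) (4,4)

Answer: 18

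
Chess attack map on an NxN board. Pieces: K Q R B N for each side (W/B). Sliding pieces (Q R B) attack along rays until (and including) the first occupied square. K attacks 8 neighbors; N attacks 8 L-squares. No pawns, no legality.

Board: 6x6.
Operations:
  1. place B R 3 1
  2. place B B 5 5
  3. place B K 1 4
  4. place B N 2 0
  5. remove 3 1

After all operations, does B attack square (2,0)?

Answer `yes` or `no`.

Answer: no

Derivation:
Op 1: place BR@(3,1)
Op 2: place BB@(5,5)
Op 3: place BK@(1,4)
Op 4: place BN@(2,0)
Op 5: remove (3,1)
Per-piece attacks for B:
  BK@(1,4): attacks (1,5) (1,3) (2,4) (0,4) (2,5) (2,3) (0,5) (0,3)
  BN@(2,0): attacks (3,2) (4,1) (1,2) (0,1)
  BB@(5,5): attacks (4,4) (3,3) (2,2) (1,1) (0,0)
B attacks (2,0): no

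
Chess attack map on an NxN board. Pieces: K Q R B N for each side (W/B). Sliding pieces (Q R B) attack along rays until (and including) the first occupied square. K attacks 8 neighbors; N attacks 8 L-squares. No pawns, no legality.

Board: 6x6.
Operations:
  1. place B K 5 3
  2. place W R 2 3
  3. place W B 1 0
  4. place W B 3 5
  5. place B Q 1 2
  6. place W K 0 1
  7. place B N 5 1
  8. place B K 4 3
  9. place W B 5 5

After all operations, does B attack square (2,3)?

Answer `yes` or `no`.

Op 1: place BK@(5,3)
Op 2: place WR@(2,3)
Op 3: place WB@(1,0)
Op 4: place WB@(3,5)
Op 5: place BQ@(1,2)
Op 6: place WK@(0,1)
Op 7: place BN@(5,1)
Op 8: place BK@(4,3)
Op 9: place WB@(5,5)
Per-piece attacks for B:
  BQ@(1,2): attacks (1,3) (1,4) (1,5) (1,1) (1,0) (2,2) (3,2) (4,2) (5,2) (0,2) (2,3) (2,1) (3,0) (0,3) (0,1) [ray(0,-1) blocked at (1,0); ray(1,1) blocked at (2,3); ray(-1,-1) blocked at (0,1)]
  BK@(4,3): attacks (4,4) (4,2) (5,3) (3,3) (5,4) (5,2) (3,4) (3,2)
  BN@(5,1): attacks (4,3) (3,2) (3,0)
  BK@(5,3): attacks (5,4) (5,2) (4,3) (4,4) (4,2)
B attacks (2,3): yes

Answer: yes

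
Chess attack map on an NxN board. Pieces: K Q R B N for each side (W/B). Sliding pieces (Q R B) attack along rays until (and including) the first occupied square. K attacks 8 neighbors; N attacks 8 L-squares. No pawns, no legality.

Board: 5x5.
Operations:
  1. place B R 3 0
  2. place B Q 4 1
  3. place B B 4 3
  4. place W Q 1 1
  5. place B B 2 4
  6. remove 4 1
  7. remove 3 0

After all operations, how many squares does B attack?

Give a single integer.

Op 1: place BR@(3,0)
Op 2: place BQ@(4,1)
Op 3: place BB@(4,3)
Op 4: place WQ@(1,1)
Op 5: place BB@(2,4)
Op 6: remove (4,1)
Op 7: remove (3,0)
Per-piece attacks for B:
  BB@(2,4): attacks (3,3) (4,2) (1,3) (0,2)
  BB@(4,3): attacks (3,4) (3,2) (2,1) (1,0)
Union (8 distinct): (0,2) (1,0) (1,3) (2,1) (3,2) (3,3) (3,4) (4,2)

Answer: 8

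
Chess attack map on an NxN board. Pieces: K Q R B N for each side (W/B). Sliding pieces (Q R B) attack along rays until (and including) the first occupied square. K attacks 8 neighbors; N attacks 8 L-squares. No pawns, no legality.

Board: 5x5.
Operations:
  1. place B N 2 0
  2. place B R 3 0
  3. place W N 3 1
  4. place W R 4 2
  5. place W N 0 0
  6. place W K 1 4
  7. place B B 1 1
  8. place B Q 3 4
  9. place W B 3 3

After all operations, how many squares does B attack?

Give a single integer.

Op 1: place BN@(2,0)
Op 2: place BR@(3,0)
Op 3: place WN@(3,1)
Op 4: place WR@(4,2)
Op 5: place WN@(0,0)
Op 6: place WK@(1,4)
Op 7: place BB@(1,1)
Op 8: place BQ@(3,4)
Op 9: place WB@(3,3)
Per-piece attacks for B:
  BB@(1,1): attacks (2,2) (3,3) (2,0) (0,2) (0,0) [ray(1,1) blocked at (3,3); ray(1,-1) blocked at (2,0); ray(-1,-1) blocked at (0,0)]
  BN@(2,0): attacks (3,2) (4,1) (1,2) (0,1)
  BR@(3,0): attacks (3,1) (4,0) (2,0) [ray(0,1) blocked at (3,1); ray(-1,0) blocked at (2,0)]
  BQ@(3,4): attacks (3,3) (4,4) (2,4) (1,4) (4,3) (2,3) (1,2) (0,1) [ray(0,-1) blocked at (3,3); ray(-1,0) blocked at (1,4)]
Union (16 distinct): (0,0) (0,1) (0,2) (1,2) (1,4) (2,0) (2,2) (2,3) (2,4) (3,1) (3,2) (3,3) (4,0) (4,1) (4,3) (4,4)

Answer: 16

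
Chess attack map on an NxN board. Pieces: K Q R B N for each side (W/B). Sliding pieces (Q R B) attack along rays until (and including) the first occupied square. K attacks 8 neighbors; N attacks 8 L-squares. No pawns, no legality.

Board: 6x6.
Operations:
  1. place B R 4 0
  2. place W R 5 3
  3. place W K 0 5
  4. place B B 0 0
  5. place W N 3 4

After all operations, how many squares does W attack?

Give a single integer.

Op 1: place BR@(4,0)
Op 2: place WR@(5,3)
Op 3: place WK@(0,5)
Op 4: place BB@(0,0)
Op 5: place WN@(3,4)
Per-piece attacks for W:
  WK@(0,5): attacks (0,4) (1,5) (1,4)
  WN@(3,4): attacks (5,5) (1,5) (4,2) (5,3) (2,2) (1,3)
  WR@(5,3): attacks (5,4) (5,5) (5,2) (5,1) (5,0) (4,3) (3,3) (2,3) (1,3) (0,3)
Union (16 distinct): (0,3) (0,4) (1,3) (1,4) (1,5) (2,2) (2,3) (3,3) (4,2) (4,3) (5,0) (5,1) (5,2) (5,3) (5,4) (5,5)

Answer: 16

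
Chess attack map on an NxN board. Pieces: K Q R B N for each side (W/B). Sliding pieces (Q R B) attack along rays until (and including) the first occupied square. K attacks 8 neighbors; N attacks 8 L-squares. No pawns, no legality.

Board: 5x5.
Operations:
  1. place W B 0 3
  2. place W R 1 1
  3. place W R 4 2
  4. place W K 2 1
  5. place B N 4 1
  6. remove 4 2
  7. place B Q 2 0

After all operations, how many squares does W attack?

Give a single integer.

Op 1: place WB@(0,3)
Op 2: place WR@(1,1)
Op 3: place WR@(4,2)
Op 4: place WK@(2,1)
Op 5: place BN@(4,1)
Op 6: remove (4,2)
Op 7: place BQ@(2,0)
Per-piece attacks for W:
  WB@(0,3): attacks (1,4) (1,2) (2,1) [ray(1,-1) blocked at (2,1)]
  WR@(1,1): attacks (1,2) (1,3) (1,4) (1,0) (2,1) (0,1) [ray(1,0) blocked at (2,1)]
  WK@(2,1): attacks (2,2) (2,0) (3,1) (1,1) (3,2) (3,0) (1,2) (1,0)
Union (12 distinct): (0,1) (1,0) (1,1) (1,2) (1,3) (1,4) (2,0) (2,1) (2,2) (3,0) (3,1) (3,2)

Answer: 12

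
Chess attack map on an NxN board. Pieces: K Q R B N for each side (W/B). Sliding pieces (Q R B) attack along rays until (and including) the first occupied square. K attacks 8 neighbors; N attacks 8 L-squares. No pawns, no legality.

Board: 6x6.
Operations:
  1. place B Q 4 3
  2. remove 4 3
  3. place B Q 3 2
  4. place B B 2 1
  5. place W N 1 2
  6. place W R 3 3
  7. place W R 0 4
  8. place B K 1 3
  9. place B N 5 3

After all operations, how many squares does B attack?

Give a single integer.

Answer: 23

Derivation:
Op 1: place BQ@(4,3)
Op 2: remove (4,3)
Op 3: place BQ@(3,2)
Op 4: place BB@(2,1)
Op 5: place WN@(1,2)
Op 6: place WR@(3,3)
Op 7: place WR@(0,4)
Op 8: place BK@(1,3)
Op 9: place BN@(5,3)
Per-piece attacks for B:
  BK@(1,3): attacks (1,4) (1,2) (2,3) (0,3) (2,4) (2,2) (0,4) (0,2)
  BB@(2,1): attacks (3,2) (3,0) (1,2) (1,0) [ray(1,1) blocked at (3,2); ray(-1,1) blocked at (1,2)]
  BQ@(3,2): attacks (3,3) (3,1) (3,0) (4,2) (5,2) (2,2) (1,2) (4,3) (5,4) (4,1) (5,0) (2,3) (1,4) (0,5) (2,1) [ray(0,1) blocked at (3,3); ray(-1,0) blocked at (1,2); ray(-1,-1) blocked at (2,1)]
  BN@(5,3): attacks (4,5) (3,4) (4,1) (3,2)
Union (23 distinct): (0,2) (0,3) (0,4) (0,5) (1,0) (1,2) (1,4) (2,1) (2,2) (2,3) (2,4) (3,0) (3,1) (3,2) (3,3) (3,4) (4,1) (4,2) (4,3) (4,5) (5,0) (5,2) (5,4)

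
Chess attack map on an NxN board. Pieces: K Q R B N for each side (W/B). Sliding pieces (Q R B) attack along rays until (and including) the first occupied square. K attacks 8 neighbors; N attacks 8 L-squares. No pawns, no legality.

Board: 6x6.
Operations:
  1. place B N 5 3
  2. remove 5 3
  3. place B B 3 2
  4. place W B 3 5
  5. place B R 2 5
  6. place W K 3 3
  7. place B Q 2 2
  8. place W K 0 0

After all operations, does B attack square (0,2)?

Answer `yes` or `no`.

Op 1: place BN@(5,3)
Op 2: remove (5,3)
Op 3: place BB@(3,2)
Op 4: place WB@(3,5)
Op 5: place BR@(2,5)
Op 6: place WK@(3,3)
Op 7: place BQ@(2,2)
Op 8: place WK@(0,0)
Per-piece attacks for B:
  BQ@(2,2): attacks (2,3) (2,4) (2,5) (2,1) (2,0) (3,2) (1,2) (0,2) (3,3) (3,1) (4,0) (1,3) (0,4) (1,1) (0,0) [ray(0,1) blocked at (2,5); ray(1,0) blocked at (3,2); ray(1,1) blocked at (3,3); ray(-1,-1) blocked at (0,0)]
  BR@(2,5): attacks (2,4) (2,3) (2,2) (3,5) (1,5) (0,5) [ray(0,-1) blocked at (2,2); ray(1,0) blocked at (3,5)]
  BB@(3,2): attacks (4,3) (5,4) (4,1) (5,0) (2,3) (1,4) (0,5) (2,1) (1,0)
B attacks (0,2): yes

Answer: yes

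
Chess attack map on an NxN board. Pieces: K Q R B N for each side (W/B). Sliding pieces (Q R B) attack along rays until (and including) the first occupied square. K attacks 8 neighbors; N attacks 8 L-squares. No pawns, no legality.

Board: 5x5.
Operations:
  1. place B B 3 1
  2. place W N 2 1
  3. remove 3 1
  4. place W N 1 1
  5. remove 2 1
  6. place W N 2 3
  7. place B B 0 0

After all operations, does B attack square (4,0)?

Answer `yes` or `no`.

Op 1: place BB@(3,1)
Op 2: place WN@(2,1)
Op 3: remove (3,1)
Op 4: place WN@(1,1)
Op 5: remove (2,1)
Op 6: place WN@(2,3)
Op 7: place BB@(0,0)
Per-piece attacks for B:
  BB@(0,0): attacks (1,1) [ray(1,1) blocked at (1,1)]
B attacks (4,0): no

Answer: no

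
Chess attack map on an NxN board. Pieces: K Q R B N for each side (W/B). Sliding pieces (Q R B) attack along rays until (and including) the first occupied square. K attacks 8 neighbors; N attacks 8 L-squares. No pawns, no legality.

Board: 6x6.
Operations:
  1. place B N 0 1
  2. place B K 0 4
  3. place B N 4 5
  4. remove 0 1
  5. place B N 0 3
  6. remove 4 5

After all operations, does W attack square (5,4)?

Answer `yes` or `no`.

Op 1: place BN@(0,1)
Op 2: place BK@(0,4)
Op 3: place BN@(4,5)
Op 4: remove (0,1)
Op 5: place BN@(0,3)
Op 6: remove (4,5)
Per-piece attacks for W:
W attacks (5,4): no

Answer: no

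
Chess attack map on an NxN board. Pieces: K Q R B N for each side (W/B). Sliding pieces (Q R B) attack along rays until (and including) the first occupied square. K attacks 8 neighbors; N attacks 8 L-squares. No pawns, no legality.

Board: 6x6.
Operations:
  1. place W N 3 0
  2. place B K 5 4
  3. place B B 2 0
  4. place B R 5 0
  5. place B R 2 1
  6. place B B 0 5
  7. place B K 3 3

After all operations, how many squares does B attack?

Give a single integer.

Answer: 25

Derivation:
Op 1: place WN@(3,0)
Op 2: place BK@(5,4)
Op 3: place BB@(2,0)
Op 4: place BR@(5,0)
Op 5: place BR@(2,1)
Op 6: place BB@(0,5)
Op 7: place BK@(3,3)
Per-piece attacks for B:
  BB@(0,5): attacks (1,4) (2,3) (3,2) (4,1) (5,0) [ray(1,-1) blocked at (5,0)]
  BB@(2,0): attacks (3,1) (4,2) (5,3) (1,1) (0,2)
  BR@(2,1): attacks (2,2) (2,3) (2,4) (2,5) (2,0) (3,1) (4,1) (5,1) (1,1) (0,1) [ray(0,-1) blocked at (2,0)]
  BK@(3,3): attacks (3,4) (3,2) (4,3) (2,3) (4,4) (4,2) (2,4) (2,2)
  BR@(5,0): attacks (5,1) (5,2) (5,3) (5,4) (4,0) (3,0) [ray(0,1) blocked at (5,4); ray(-1,0) blocked at (3,0)]
  BK@(5,4): attacks (5,5) (5,3) (4,4) (4,5) (4,3)
Union (25 distinct): (0,1) (0,2) (1,1) (1,4) (2,0) (2,2) (2,3) (2,4) (2,5) (3,0) (3,1) (3,2) (3,4) (4,0) (4,1) (4,2) (4,3) (4,4) (4,5) (5,0) (5,1) (5,2) (5,3) (5,4) (5,5)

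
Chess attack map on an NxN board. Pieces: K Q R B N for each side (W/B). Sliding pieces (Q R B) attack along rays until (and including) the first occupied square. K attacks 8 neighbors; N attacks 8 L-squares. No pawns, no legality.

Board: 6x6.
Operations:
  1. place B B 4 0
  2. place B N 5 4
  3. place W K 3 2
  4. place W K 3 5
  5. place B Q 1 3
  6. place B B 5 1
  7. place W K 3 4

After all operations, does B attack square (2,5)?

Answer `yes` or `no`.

Op 1: place BB@(4,0)
Op 2: place BN@(5,4)
Op 3: place WK@(3,2)
Op 4: place WK@(3,5)
Op 5: place BQ@(1,3)
Op 6: place BB@(5,1)
Op 7: place WK@(3,4)
Per-piece attacks for B:
  BQ@(1,3): attacks (1,4) (1,5) (1,2) (1,1) (1,0) (2,3) (3,3) (4,3) (5,3) (0,3) (2,4) (3,5) (2,2) (3,1) (4,0) (0,4) (0,2) [ray(1,1) blocked at (3,5); ray(1,-1) blocked at (4,0)]
  BB@(4,0): attacks (5,1) (3,1) (2,2) (1,3) [ray(1,1) blocked at (5,1); ray(-1,1) blocked at (1,3)]
  BB@(5,1): attacks (4,2) (3,3) (2,4) (1,5) (4,0) [ray(-1,-1) blocked at (4,0)]
  BN@(5,4): attacks (3,5) (4,2) (3,3)
B attacks (2,5): no

Answer: no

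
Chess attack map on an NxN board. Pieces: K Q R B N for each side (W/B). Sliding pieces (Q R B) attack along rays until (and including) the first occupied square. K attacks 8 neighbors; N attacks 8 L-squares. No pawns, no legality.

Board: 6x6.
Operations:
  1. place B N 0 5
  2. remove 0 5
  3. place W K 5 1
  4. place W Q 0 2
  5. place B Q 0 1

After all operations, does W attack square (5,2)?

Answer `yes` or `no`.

Op 1: place BN@(0,5)
Op 2: remove (0,5)
Op 3: place WK@(5,1)
Op 4: place WQ@(0,2)
Op 5: place BQ@(0,1)
Per-piece attacks for W:
  WQ@(0,2): attacks (0,3) (0,4) (0,5) (0,1) (1,2) (2,2) (3,2) (4,2) (5,2) (1,3) (2,4) (3,5) (1,1) (2,0) [ray(0,-1) blocked at (0,1)]
  WK@(5,1): attacks (5,2) (5,0) (4,1) (4,2) (4,0)
W attacks (5,2): yes

Answer: yes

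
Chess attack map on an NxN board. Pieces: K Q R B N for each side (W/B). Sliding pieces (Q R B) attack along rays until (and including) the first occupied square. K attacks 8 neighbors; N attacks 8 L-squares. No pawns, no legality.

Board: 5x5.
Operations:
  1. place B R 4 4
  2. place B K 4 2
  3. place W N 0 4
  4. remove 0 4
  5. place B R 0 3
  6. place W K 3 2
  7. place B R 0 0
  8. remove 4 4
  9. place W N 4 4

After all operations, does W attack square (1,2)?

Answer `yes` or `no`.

Op 1: place BR@(4,4)
Op 2: place BK@(4,2)
Op 3: place WN@(0,4)
Op 4: remove (0,4)
Op 5: place BR@(0,3)
Op 6: place WK@(3,2)
Op 7: place BR@(0,0)
Op 8: remove (4,4)
Op 9: place WN@(4,4)
Per-piece attacks for W:
  WK@(3,2): attacks (3,3) (3,1) (4,2) (2,2) (4,3) (4,1) (2,3) (2,1)
  WN@(4,4): attacks (3,2) (2,3)
W attacks (1,2): no

Answer: no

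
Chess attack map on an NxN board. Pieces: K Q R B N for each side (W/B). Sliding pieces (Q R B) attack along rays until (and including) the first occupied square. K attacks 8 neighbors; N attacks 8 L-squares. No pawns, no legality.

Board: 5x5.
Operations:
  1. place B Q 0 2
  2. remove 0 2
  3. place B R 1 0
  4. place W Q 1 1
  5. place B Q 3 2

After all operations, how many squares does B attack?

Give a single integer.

Op 1: place BQ@(0,2)
Op 2: remove (0,2)
Op 3: place BR@(1,0)
Op 4: place WQ@(1,1)
Op 5: place BQ@(3,2)
Per-piece attacks for B:
  BR@(1,0): attacks (1,1) (2,0) (3,0) (4,0) (0,0) [ray(0,1) blocked at (1,1)]
  BQ@(3,2): attacks (3,3) (3,4) (3,1) (3,0) (4,2) (2,2) (1,2) (0,2) (4,3) (4,1) (2,3) (1,4) (2,1) (1,0) [ray(-1,-1) blocked at (1,0)]
Union (18 distinct): (0,0) (0,2) (1,0) (1,1) (1,2) (1,4) (2,0) (2,1) (2,2) (2,3) (3,0) (3,1) (3,3) (3,4) (4,0) (4,1) (4,2) (4,3)

Answer: 18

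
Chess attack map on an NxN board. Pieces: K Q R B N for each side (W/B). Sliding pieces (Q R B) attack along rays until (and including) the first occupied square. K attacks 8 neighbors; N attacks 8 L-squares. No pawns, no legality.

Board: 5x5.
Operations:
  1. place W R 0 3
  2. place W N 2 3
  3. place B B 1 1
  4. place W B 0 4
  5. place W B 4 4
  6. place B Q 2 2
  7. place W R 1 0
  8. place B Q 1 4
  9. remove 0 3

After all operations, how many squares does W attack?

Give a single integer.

Answer: 13

Derivation:
Op 1: place WR@(0,3)
Op 2: place WN@(2,3)
Op 3: place BB@(1,1)
Op 4: place WB@(0,4)
Op 5: place WB@(4,4)
Op 6: place BQ@(2,2)
Op 7: place WR@(1,0)
Op 8: place BQ@(1,4)
Op 9: remove (0,3)
Per-piece attacks for W:
  WB@(0,4): attacks (1,3) (2,2) [ray(1,-1) blocked at (2,2)]
  WR@(1,0): attacks (1,1) (2,0) (3,0) (4,0) (0,0) [ray(0,1) blocked at (1,1)]
  WN@(2,3): attacks (4,4) (0,4) (3,1) (4,2) (1,1) (0,2)
  WB@(4,4): attacks (3,3) (2,2) [ray(-1,-1) blocked at (2,2)]
Union (13 distinct): (0,0) (0,2) (0,4) (1,1) (1,3) (2,0) (2,2) (3,0) (3,1) (3,3) (4,0) (4,2) (4,4)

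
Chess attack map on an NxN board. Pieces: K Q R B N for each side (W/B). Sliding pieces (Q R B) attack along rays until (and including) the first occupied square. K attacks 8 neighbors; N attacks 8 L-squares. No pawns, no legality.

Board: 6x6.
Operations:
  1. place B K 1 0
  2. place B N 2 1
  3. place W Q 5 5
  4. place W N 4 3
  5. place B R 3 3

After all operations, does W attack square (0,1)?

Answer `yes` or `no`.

Answer: no

Derivation:
Op 1: place BK@(1,0)
Op 2: place BN@(2,1)
Op 3: place WQ@(5,5)
Op 4: place WN@(4,3)
Op 5: place BR@(3,3)
Per-piece attacks for W:
  WN@(4,3): attacks (5,5) (3,5) (2,4) (5,1) (3,1) (2,2)
  WQ@(5,5): attacks (5,4) (5,3) (5,2) (5,1) (5,0) (4,5) (3,5) (2,5) (1,5) (0,5) (4,4) (3,3) [ray(-1,-1) blocked at (3,3)]
W attacks (0,1): no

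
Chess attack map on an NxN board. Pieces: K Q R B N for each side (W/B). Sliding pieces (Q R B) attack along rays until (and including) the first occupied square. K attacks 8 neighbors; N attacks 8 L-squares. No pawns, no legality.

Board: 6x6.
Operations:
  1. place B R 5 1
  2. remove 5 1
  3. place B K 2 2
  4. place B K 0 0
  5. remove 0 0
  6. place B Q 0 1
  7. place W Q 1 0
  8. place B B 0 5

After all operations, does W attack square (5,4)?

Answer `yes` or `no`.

Op 1: place BR@(5,1)
Op 2: remove (5,1)
Op 3: place BK@(2,2)
Op 4: place BK@(0,0)
Op 5: remove (0,0)
Op 6: place BQ@(0,1)
Op 7: place WQ@(1,0)
Op 8: place BB@(0,5)
Per-piece attacks for W:
  WQ@(1,0): attacks (1,1) (1,2) (1,3) (1,4) (1,5) (2,0) (3,0) (4,0) (5,0) (0,0) (2,1) (3,2) (4,3) (5,4) (0,1) [ray(-1,1) blocked at (0,1)]
W attacks (5,4): yes

Answer: yes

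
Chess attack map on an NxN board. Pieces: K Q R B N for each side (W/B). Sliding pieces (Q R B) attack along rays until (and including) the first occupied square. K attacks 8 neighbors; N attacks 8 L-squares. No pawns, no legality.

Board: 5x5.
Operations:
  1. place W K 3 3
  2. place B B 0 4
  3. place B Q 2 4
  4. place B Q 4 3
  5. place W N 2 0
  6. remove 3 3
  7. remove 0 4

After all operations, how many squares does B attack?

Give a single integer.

Op 1: place WK@(3,3)
Op 2: place BB@(0,4)
Op 3: place BQ@(2,4)
Op 4: place BQ@(4,3)
Op 5: place WN@(2,0)
Op 6: remove (3,3)
Op 7: remove (0,4)
Per-piece attacks for B:
  BQ@(2,4): attacks (2,3) (2,2) (2,1) (2,0) (3,4) (4,4) (1,4) (0,4) (3,3) (4,2) (1,3) (0,2) [ray(0,-1) blocked at (2,0)]
  BQ@(4,3): attacks (4,4) (4,2) (4,1) (4,0) (3,3) (2,3) (1,3) (0,3) (3,4) (3,2) (2,1) (1,0)
Union (17 distinct): (0,2) (0,3) (0,4) (1,0) (1,3) (1,4) (2,0) (2,1) (2,2) (2,3) (3,2) (3,3) (3,4) (4,0) (4,1) (4,2) (4,4)

Answer: 17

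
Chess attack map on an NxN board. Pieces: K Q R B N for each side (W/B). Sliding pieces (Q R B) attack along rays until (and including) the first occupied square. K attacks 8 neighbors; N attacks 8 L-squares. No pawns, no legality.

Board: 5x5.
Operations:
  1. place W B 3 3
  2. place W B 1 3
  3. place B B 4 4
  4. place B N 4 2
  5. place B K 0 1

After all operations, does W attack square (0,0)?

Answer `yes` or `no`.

Op 1: place WB@(3,3)
Op 2: place WB@(1,3)
Op 3: place BB@(4,4)
Op 4: place BN@(4,2)
Op 5: place BK@(0,1)
Per-piece attacks for W:
  WB@(1,3): attacks (2,4) (2,2) (3,1) (4,0) (0,4) (0,2)
  WB@(3,3): attacks (4,4) (4,2) (2,4) (2,2) (1,1) (0,0) [ray(1,1) blocked at (4,4); ray(1,-1) blocked at (4,2)]
W attacks (0,0): yes

Answer: yes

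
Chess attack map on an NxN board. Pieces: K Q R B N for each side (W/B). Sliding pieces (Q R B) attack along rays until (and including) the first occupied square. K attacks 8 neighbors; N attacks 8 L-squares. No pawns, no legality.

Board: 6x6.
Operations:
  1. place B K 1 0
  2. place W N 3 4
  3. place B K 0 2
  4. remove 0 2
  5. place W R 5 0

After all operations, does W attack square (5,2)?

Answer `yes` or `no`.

Op 1: place BK@(1,0)
Op 2: place WN@(3,4)
Op 3: place BK@(0,2)
Op 4: remove (0,2)
Op 5: place WR@(5,0)
Per-piece attacks for W:
  WN@(3,4): attacks (5,5) (1,5) (4,2) (5,3) (2,2) (1,3)
  WR@(5,0): attacks (5,1) (5,2) (5,3) (5,4) (5,5) (4,0) (3,0) (2,0) (1,0) [ray(-1,0) blocked at (1,0)]
W attacks (5,2): yes

Answer: yes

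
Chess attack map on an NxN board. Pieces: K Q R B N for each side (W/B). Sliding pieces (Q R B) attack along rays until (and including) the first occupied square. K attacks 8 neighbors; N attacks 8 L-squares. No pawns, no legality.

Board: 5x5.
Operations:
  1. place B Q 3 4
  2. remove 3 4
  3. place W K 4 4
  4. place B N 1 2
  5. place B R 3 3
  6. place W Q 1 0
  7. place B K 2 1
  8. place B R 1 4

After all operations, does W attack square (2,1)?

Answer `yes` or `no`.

Op 1: place BQ@(3,4)
Op 2: remove (3,4)
Op 3: place WK@(4,4)
Op 4: place BN@(1,2)
Op 5: place BR@(3,3)
Op 6: place WQ@(1,0)
Op 7: place BK@(2,1)
Op 8: place BR@(1,4)
Per-piece attacks for W:
  WQ@(1,0): attacks (1,1) (1,2) (2,0) (3,0) (4,0) (0,0) (2,1) (0,1) [ray(0,1) blocked at (1,2); ray(1,1) blocked at (2,1)]
  WK@(4,4): attacks (4,3) (3,4) (3,3)
W attacks (2,1): yes

Answer: yes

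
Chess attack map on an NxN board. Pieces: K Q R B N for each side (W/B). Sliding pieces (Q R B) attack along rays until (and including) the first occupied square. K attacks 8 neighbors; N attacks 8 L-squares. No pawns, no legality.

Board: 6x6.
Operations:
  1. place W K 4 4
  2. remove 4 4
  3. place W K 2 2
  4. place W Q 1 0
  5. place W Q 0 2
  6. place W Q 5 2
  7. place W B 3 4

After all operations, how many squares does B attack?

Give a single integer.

Op 1: place WK@(4,4)
Op 2: remove (4,4)
Op 3: place WK@(2,2)
Op 4: place WQ@(1,0)
Op 5: place WQ@(0,2)
Op 6: place WQ@(5,2)
Op 7: place WB@(3,4)
Per-piece attacks for B:
Union (0 distinct): (none)

Answer: 0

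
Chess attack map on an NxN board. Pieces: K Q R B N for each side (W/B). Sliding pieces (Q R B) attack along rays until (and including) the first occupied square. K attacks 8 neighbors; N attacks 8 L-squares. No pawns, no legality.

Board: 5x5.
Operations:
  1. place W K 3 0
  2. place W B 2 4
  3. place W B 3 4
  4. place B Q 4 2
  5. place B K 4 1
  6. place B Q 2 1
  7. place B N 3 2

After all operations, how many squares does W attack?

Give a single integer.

Op 1: place WK@(3,0)
Op 2: place WB@(2,4)
Op 3: place WB@(3,4)
Op 4: place BQ@(4,2)
Op 5: place BK@(4,1)
Op 6: place BQ@(2,1)
Op 7: place BN@(3,2)
Per-piece attacks for W:
  WB@(2,4): attacks (3,3) (4,2) (1,3) (0,2) [ray(1,-1) blocked at (4,2)]
  WK@(3,0): attacks (3,1) (4,0) (2,0) (4,1) (2,1)
  WB@(3,4): attacks (4,3) (2,3) (1,2) (0,1)
Union (13 distinct): (0,1) (0,2) (1,2) (1,3) (2,0) (2,1) (2,3) (3,1) (3,3) (4,0) (4,1) (4,2) (4,3)

Answer: 13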